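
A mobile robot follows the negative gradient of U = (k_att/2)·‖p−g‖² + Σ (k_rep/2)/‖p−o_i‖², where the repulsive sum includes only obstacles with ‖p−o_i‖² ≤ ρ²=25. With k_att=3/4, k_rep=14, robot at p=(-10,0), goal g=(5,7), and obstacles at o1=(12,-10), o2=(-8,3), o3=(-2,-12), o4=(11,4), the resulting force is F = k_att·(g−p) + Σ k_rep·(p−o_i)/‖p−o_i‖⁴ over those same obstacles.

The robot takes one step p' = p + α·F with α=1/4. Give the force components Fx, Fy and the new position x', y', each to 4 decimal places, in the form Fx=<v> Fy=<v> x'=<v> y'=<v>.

F_att = 3/4·(g−p) = 3/4·(15,7) = (11.2500,5.2500)
o1: d²=584 > ρ²=25 → inactive
o2: d²=13 ≤ ρ²=25; F_rep = 14·(-2,-3)/13² = (-0.1657,-0.2485)
o3: d²=208 > ρ²=25 → inactive
o4: d²=457 > ρ²=25 → inactive
F = F_att + ΣF_rep = (11.0843,5.0015)
p' = p + 1/4·F = (-7.2289,1.2504)

Fx=11.0843 Fy=5.0015 x'=-7.2289 y'=1.2504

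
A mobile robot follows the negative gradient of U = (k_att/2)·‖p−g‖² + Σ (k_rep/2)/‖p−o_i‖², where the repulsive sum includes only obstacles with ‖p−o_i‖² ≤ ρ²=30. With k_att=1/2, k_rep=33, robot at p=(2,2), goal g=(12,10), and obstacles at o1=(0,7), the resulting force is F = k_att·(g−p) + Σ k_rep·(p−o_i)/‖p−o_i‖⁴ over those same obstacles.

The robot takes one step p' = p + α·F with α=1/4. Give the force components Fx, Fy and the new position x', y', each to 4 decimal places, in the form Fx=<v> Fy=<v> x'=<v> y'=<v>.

Fx=5.0785 Fy=3.8038 x'=3.2696 y'=2.9510

F_att = 1/2·(g−p) = 1/2·(10,8) = (5.0000,4.0000)
o1: d²=29 ≤ ρ²=30; F_rep = 33·(2,-5)/29² = (0.0785,-0.1962)
F = F_att + ΣF_rep = (5.0785,3.8038)
p' = p + 1/4·F = (3.2696,2.9510)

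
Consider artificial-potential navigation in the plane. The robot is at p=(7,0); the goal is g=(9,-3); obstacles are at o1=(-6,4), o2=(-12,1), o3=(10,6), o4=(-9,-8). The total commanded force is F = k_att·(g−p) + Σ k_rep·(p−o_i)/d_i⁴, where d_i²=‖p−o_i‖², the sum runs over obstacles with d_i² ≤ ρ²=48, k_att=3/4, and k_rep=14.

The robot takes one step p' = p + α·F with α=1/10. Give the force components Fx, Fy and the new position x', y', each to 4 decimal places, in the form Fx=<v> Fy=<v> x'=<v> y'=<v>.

F_att = 3/4·(g−p) = 3/4·(2,-3) = (1.5000,-2.2500)
o1: d²=185 > ρ²=48 → inactive
o2: d²=362 > ρ²=48 → inactive
o3: d²=45 ≤ ρ²=48; F_rep = 14·(-3,-6)/45² = (-0.0207,-0.0415)
o4: d²=320 > ρ²=48 → inactive
F = F_att + ΣF_rep = (1.4793,-2.2915)
p' = p + 1/10·F = (7.1479,-0.2291)

Fx=1.4793 Fy=-2.2915 x'=7.1479 y'=-0.2291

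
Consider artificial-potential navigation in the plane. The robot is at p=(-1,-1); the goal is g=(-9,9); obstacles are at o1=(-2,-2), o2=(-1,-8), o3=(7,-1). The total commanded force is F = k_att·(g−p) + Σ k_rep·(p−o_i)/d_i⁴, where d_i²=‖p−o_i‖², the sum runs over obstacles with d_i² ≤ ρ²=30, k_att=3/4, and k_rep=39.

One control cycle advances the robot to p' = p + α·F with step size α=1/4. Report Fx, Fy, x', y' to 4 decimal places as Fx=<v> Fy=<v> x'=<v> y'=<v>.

F_att = 3/4·(g−p) = 3/4·(-8,10) = (-6.0000,7.5000)
o1: d²=2 ≤ ρ²=30; F_rep = 39·(1,1)/2² = (9.7500,9.7500)
o2: d²=49 > ρ²=30 → inactive
o3: d²=64 > ρ²=30 → inactive
F = F_att + ΣF_rep = (3.7500,17.2500)
p' = p + 1/4·F = (-0.0625,3.3125)

Fx=3.7500 Fy=17.2500 x'=-0.0625 y'=3.3125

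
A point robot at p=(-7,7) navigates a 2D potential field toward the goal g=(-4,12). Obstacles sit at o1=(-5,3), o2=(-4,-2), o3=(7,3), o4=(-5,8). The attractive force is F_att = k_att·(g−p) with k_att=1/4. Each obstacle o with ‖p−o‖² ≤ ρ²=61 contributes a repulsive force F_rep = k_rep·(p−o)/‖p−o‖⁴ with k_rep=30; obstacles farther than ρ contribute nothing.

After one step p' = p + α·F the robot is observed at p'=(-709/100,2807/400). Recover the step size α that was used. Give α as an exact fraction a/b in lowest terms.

α = 1/20

F_att = 1/4·(g−p) = 1/4·(3,5) = (0.7500,1.2500)
o1: d²=20 ≤ ρ²=61; F_rep = 30·(-2,4)/20² = (-0.1500,0.3000)
o2: d²=90 > ρ²=61 → inactive
o3: d²=212 > ρ²=61 → inactive
o4: d²=5 ≤ ρ²=61; F_rep = 30·(-2,-1)/5² = (-2.4000,-1.2000)
F = F_att + ΣF_rep = (-1.8000,0.3500)
Δp = p'−p = (-0.0900,0.0175); α = Δx/Fx = (-9/100) / (-9/5) = 1/20
check: Δy/Fy = (7/400) / (7/20) = 1/20 ✓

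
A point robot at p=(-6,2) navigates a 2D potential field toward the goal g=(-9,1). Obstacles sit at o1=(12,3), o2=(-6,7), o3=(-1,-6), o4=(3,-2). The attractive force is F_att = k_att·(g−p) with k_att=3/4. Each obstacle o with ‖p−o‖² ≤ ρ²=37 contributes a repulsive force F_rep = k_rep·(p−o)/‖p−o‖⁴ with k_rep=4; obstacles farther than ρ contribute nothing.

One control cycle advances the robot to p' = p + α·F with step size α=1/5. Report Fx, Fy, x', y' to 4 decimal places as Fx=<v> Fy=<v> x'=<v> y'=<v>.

F_att = 3/4·(g−p) = 3/4·(-3,-1) = (-2.2500,-0.7500)
o1: d²=325 > ρ²=37 → inactive
o2: d²=25 ≤ ρ²=37; F_rep = 4·(0,-5)/25² = (0.0000,-0.0320)
o3: d²=89 > ρ²=37 → inactive
o4: d²=97 > ρ²=37 → inactive
F = F_att + ΣF_rep = (-2.2500,-0.7820)
p' = p + 1/5·F = (-6.4500,1.8436)

Fx=-2.2500 Fy=-0.7820 x'=-6.4500 y'=1.8436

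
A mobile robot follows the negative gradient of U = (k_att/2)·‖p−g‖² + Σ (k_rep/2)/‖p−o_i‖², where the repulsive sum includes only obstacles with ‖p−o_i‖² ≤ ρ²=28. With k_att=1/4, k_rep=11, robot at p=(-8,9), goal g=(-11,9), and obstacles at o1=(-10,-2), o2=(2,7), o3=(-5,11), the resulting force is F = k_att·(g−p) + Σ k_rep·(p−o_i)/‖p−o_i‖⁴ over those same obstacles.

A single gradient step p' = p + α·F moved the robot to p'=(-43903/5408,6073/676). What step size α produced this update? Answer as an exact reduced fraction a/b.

F_att = 1/4·(g−p) = 1/4·(-3,0) = (-0.7500,0.0000)
o1: d²=125 > ρ²=28 → inactive
o2: d²=104 > ρ²=28 → inactive
o3: d²=13 ≤ ρ²=28; F_rep = 11·(-3,-2)/13² = (-0.1953,-0.1302)
F = F_att + ΣF_rep = (-0.9453,-0.1302)
Δp = p'−p = (-0.1182,-0.0163); α = Δx/Fx = (-639/5408) / (-639/676) = 1/8
check: Δy/Fy = (-11/676) / (-22/169) = 1/8 ✓

α = 1/8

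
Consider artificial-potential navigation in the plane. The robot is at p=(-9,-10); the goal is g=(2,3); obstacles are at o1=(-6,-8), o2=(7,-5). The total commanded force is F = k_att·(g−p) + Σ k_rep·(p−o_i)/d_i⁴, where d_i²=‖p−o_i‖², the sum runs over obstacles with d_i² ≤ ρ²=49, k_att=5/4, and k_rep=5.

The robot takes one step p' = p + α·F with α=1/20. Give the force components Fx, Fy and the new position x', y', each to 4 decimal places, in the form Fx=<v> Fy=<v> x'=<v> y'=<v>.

Fx=13.6612 Fy=16.1908 x'=-8.3169 y'=-9.1905

F_att = 5/4·(g−p) = 5/4·(11,13) = (13.7500,16.2500)
o1: d²=13 ≤ ρ²=49; F_rep = 5·(-3,-2)/13² = (-0.0888,-0.0592)
o2: d²=281 > ρ²=49 → inactive
F = F_att + ΣF_rep = (13.6612,16.1908)
p' = p + 1/20·F = (-8.3169,-9.1905)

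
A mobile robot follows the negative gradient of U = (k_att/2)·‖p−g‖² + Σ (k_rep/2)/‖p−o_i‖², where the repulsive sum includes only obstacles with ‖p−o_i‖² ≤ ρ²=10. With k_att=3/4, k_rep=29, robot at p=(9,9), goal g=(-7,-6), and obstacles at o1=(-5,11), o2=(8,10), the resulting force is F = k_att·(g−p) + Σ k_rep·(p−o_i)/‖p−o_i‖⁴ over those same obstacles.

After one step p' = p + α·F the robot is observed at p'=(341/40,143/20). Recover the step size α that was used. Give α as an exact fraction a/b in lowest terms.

α = 1/10

F_att = 3/4·(g−p) = 3/4·(-16,-15) = (-12.0000,-11.2500)
o1: d²=200 > ρ²=10 → inactive
o2: d²=2 ≤ ρ²=10; F_rep = 29·(1,-1)/2² = (7.2500,-7.2500)
F = F_att + ΣF_rep = (-4.7500,-18.5000)
Δp = p'−p = (-0.4750,-1.8500); α = Δx/Fx = (-19/40) / (-19/4) = 1/10
check: Δy/Fy = (-37/20) / (-37/2) = 1/10 ✓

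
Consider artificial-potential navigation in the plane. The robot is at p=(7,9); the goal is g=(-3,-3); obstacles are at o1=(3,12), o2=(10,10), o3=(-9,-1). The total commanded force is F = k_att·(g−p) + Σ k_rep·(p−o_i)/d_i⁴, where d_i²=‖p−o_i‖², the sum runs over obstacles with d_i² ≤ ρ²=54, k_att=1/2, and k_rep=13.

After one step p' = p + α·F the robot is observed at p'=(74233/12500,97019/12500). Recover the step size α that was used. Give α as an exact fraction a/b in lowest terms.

α = 1/5

F_att = 1/2·(g−p) = 1/2·(-10,-12) = (-5.0000,-6.0000)
o1: d²=25 ≤ ρ²=54; F_rep = 13·(4,-3)/25² = (0.0832,-0.0624)
o2: d²=10 ≤ ρ²=54; F_rep = 13·(-3,-1)/10² = (-0.3900,-0.1300)
o3: d²=356 > ρ²=54 → inactive
F = F_att + ΣF_rep = (-5.3068,-6.1924)
Δp = p'−p = (-1.0614,-1.2385); α = Δx/Fx = (-13267/12500) / (-13267/2500) = 1/5
check: Δy/Fy = (-15481/12500) / (-15481/2500) = 1/5 ✓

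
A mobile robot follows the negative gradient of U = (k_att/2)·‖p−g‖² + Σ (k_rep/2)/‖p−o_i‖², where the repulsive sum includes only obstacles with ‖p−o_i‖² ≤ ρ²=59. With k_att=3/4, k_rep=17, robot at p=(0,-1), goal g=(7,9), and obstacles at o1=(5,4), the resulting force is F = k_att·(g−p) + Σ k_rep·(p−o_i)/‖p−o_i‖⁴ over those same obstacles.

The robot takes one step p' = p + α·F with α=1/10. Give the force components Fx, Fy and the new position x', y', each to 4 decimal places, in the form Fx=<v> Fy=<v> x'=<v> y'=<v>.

F_att = 3/4·(g−p) = 3/4·(7,10) = (5.2500,7.5000)
o1: d²=50 ≤ ρ²=59; F_rep = 17·(-5,-5)/50² = (-0.0340,-0.0340)
F = F_att + ΣF_rep = (5.2160,7.4660)
p' = p + 1/10·F = (0.5216,-0.2534)

Fx=5.2160 Fy=7.4660 x'=0.5216 y'=-0.2534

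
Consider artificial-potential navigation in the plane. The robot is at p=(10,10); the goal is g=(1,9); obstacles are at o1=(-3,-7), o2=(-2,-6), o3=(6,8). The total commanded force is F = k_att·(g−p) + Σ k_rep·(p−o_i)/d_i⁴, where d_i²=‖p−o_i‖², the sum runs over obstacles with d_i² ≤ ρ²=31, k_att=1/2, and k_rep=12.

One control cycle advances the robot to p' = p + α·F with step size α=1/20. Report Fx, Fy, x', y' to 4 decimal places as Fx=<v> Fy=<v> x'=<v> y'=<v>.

F_att = 1/2·(g−p) = 1/2·(-9,-1) = (-4.5000,-0.5000)
o1: d²=458 > ρ²=31 → inactive
o2: d²=400 > ρ²=31 → inactive
o3: d²=20 ≤ ρ²=31; F_rep = 12·(4,2)/20² = (0.1200,0.0600)
F = F_att + ΣF_rep = (-4.3800,-0.4400)
p' = p + 1/20·F = (9.7810,9.9780)

Fx=-4.3800 Fy=-0.4400 x'=9.7810 y'=9.9780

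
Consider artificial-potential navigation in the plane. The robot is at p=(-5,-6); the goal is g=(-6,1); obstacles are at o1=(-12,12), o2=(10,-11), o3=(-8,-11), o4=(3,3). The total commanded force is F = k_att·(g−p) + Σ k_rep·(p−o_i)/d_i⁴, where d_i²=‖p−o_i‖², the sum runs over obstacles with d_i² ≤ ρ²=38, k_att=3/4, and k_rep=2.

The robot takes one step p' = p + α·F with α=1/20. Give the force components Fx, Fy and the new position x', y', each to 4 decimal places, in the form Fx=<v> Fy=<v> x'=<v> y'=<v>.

F_att = 3/4·(g−p) = 3/4·(-1,7) = (-0.7500,5.2500)
o1: d²=373 > ρ²=38 → inactive
o2: d²=250 > ρ²=38 → inactive
o3: d²=34 ≤ ρ²=38; F_rep = 2·(3,5)/34² = (0.0052,0.0087)
o4: d²=145 > ρ²=38 → inactive
F = F_att + ΣF_rep = (-0.7448,5.2587)
p' = p + 1/20·F = (-5.0372,-5.7371)

Fx=-0.7448 Fy=5.2587 x'=-5.0372 y'=-5.7371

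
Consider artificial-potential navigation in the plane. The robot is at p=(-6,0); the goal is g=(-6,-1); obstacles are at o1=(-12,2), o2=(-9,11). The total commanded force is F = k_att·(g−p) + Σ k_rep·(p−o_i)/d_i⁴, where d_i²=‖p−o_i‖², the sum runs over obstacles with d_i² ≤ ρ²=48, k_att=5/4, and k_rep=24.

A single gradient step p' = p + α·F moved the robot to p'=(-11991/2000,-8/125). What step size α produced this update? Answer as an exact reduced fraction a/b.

F_att = 5/4·(g−p) = 5/4·(0,-1) = (0.0000,-1.2500)
o1: d²=40 ≤ ρ²=48; F_rep = 24·(6,-2)/40² = (0.0900,-0.0300)
o2: d²=130 > ρ²=48 → inactive
F = F_att + ΣF_rep = (0.0900,-1.2800)
Δp = p'−p = (0.0045,-0.0640); α = Δx/Fx = (9/2000) / (9/100) = 1/20
check: Δy/Fy = (-8/125) / (-32/25) = 1/20 ✓

α = 1/20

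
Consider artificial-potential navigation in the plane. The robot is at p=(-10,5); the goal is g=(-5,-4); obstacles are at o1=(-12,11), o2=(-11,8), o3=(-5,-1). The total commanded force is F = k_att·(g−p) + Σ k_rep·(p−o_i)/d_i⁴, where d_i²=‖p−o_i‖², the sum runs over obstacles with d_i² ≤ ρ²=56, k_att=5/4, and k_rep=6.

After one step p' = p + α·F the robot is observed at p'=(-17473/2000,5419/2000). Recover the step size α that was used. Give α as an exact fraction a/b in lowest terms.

α = 1/5

F_att = 5/4·(g−p) = 5/4·(5,-9) = (6.2500,-11.2500)
o1: d²=40 ≤ ρ²=56; F_rep = 6·(2,-6)/40² = (0.0075,-0.0225)
o2: d²=10 ≤ ρ²=56; F_rep = 6·(1,-3)/10² = (0.0600,-0.1800)
o3: d²=61 > ρ²=56 → inactive
F = F_att + ΣF_rep = (6.3175,-11.4525)
Δp = p'−p = (1.2635,-2.2905); α = Δx/Fx = (2527/2000) / (2527/400) = 1/5
check: Δy/Fy = (-4581/2000) / (-4581/400) = 1/5 ✓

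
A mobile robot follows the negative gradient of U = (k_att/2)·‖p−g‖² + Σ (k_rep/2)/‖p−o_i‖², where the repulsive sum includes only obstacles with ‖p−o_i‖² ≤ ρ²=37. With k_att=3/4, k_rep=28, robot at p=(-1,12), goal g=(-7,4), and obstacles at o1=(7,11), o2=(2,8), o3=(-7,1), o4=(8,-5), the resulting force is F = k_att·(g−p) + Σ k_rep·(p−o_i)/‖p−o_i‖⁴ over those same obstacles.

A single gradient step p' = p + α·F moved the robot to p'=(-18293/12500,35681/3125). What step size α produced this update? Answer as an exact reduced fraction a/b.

α = 1/10

F_att = 3/4·(g−p) = 3/4·(-6,-8) = (-4.5000,-6.0000)
o1: d²=65 > ρ²=37 → inactive
o2: d²=25 ≤ ρ²=37; F_rep = 28·(-3,4)/25² = (-0.1344,0.1792)
o3: d²=157 > ρ²=37 → inactive
o4: d²=370 > ρ²=37 → inactive
F = F_att + ΣF_rep = (-4.6344,-5.8208)
Δp = p'−p = (-0.4634,-0.5821); α = Δx/Fx = (-5793/12500) / (-5793/1250) = 1/10
check: Δy/Fy = (-1819/3125) / (-3638/625) = 1/10 ✓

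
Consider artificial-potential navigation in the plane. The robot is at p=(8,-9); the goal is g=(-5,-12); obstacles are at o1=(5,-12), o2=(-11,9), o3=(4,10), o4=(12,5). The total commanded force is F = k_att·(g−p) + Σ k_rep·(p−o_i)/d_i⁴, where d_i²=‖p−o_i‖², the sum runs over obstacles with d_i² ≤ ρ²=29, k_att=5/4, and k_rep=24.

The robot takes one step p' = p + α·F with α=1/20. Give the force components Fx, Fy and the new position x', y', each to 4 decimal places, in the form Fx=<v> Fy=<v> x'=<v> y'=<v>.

F_att = 5/4·(g−p) = 5/4·(-13,-3) = (-16.2500,-3.7500)
o1: d²=18 ≤ ρ²=29; F_rep = 24·(3,3)/18² = (0.2222,0.2222)
o2: d²=685 > ρ²=29 → inactive
o3: d²=377 > ρ²=29 → inactive
o4: d²=212 > ρ²=29 → inactive
F = F_att + ΣF_rep = (-16.0278,-3.5278)
p' = p + 1/20·F = (7.1986,-9.1764)

Fx=-16.0278 Fy=-3.5278 x'=7.1986 y'=-9.1764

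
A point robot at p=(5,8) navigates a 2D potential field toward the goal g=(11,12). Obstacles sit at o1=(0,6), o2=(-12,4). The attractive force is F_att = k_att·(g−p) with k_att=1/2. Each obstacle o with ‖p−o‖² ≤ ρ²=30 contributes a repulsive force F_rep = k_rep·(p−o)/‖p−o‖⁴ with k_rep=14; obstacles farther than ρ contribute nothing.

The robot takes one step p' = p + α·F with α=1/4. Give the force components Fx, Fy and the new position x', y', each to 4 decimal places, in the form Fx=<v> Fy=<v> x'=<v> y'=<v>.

Fx=3.0832 Fy=2.0333 x'=5.7708 y'=8.5083

F_att = 1/2·(g−p) = 1/2·(6,4) = (3.0000,2.0000)
o1: d²=29 ≤ ρ²=30; F_rep = 14·(5,2)/29² = (0.0832,0.0333)
o2: d²=305 > ρ²=30 → inactive
F = F_att + ΣF_rep = (3.0832,2.0333)
p' = p + 1/4·F = (5.7708,8.5083)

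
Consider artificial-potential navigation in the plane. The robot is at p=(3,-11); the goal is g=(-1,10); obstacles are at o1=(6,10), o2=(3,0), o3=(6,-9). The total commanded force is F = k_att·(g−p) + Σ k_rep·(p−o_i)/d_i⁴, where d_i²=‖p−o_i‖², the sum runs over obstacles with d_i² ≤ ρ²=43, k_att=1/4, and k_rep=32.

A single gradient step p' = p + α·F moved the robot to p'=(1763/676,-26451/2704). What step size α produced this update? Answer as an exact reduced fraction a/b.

F_att = 1/4·(g−p) = 1/4·(-4,21) = (-1.0000,5.2500)
o1: d²=450 > ρ²=43 → inactive
o2: d²=121 > ρ²=43 → inactive
o3: d²=13 ≤ ρ²=43; F_rep = 32·(-3,-2)/13² = (-0.5680,-0.3787)
F = F_att + ΣF_rep = (-1.5680,4.8713)
Δp = p'−p = (-0.3920,1.2178); α = Δx/Fx = (-265/676) / (-265/169) = 1/4
check: Δy/Fy = (3293/2704) / (3293/676) = 1/4 ✓

α = 1/4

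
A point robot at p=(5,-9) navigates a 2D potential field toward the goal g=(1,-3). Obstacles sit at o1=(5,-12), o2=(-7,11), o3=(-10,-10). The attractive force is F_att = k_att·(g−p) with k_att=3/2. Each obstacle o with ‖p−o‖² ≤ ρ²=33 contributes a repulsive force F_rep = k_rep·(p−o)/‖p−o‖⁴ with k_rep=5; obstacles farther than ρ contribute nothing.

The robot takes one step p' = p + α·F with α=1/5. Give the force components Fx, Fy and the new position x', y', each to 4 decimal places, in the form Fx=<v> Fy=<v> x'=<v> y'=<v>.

Fx=-6.0000 Fy=9.1852 x'=3.8000 y'=-7.1630

F_att = 3/2·(g−p) = 3/2·(-4,6) = (-6.0000,9.0000)
o1: d²=9 ≤ ρ²=33; F_rep = 5·(0,3)/9² = (0.0000,0.1852)
o2: d²=544 > ρ²=33 → inactive
o3: d²=226 > ρ²=33 → inactive
F = F_att + ΣF_rep = (-6.0000,9.1852)
p' = p + 1/5·F = (3.8000,-7.1630)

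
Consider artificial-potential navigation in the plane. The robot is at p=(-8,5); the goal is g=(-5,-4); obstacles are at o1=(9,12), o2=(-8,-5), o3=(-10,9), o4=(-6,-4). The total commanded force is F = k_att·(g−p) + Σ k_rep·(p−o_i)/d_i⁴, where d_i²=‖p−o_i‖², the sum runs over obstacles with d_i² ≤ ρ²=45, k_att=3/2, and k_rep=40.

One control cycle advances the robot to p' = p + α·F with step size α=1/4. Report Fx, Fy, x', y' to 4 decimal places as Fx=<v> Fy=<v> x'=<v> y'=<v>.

F_att = 3/2·(g−p) = 3/2·(3,-9) = (4.5000,-13.5000)
o1: d²=338 > ρ²=45 → inactive
o2: d²=100 > ρ²=45 → inactive
o3: d²=20 ≤ ρ²=45; F_rep = 40·(2,-4)/20² = (0.2000,-0.4000)
o4: d²=85 > ρ²=45 → inactive
F = F_att + ΣF_rep = (4.7000,-13.9000)
p' = p + 1/4·F = (-6.8250,1.5250)

Fx=4.7000 Fy=-13.9000 x'=-6.8250 y'=1.5250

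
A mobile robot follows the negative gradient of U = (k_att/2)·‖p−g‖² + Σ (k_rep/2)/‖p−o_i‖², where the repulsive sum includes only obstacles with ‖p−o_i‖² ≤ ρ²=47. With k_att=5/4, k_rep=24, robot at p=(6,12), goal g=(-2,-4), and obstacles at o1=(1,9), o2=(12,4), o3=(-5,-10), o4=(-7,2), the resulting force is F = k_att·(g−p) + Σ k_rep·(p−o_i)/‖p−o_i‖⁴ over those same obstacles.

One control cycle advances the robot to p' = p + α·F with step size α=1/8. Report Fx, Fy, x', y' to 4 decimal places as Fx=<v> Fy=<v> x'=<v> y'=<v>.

F_att = 5/4·(g−p) = 5/4·(-8,-16) = (-10.0000,-20.0000)
o1: d²=34 ≤ ρ²=47; F_rep = 24·(5,3)/34² = (0.1038,0.0623)
o2: d²=100 > ρ²=47 → inactive
o3: d²=605 > ρ²=47 → inactive
o4: d²=269 > ρ²=47 → inactive
F = F_att + ΣF_rep = (-9.8962,-19.9377)
p' = p + 1/8·F = (4.7630,9.5078)

Fx=-9.8962 Fy=-19.9377 x'=4.7630 y'=9.5078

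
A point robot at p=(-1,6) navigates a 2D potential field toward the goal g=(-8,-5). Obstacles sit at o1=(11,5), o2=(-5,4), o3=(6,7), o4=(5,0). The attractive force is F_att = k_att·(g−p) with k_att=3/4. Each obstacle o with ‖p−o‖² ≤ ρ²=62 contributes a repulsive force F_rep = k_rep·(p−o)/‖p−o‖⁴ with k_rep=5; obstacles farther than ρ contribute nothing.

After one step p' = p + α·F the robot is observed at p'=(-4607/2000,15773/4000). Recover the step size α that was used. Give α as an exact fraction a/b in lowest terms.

α = 1/4

F_att = 3/4·(g−p) = 3/4·(-7,-11) = (-5.2500,-8.2500)
o1: d²=145 > ρ²=62 → inactive
o2: d²=20 ≤ ρ²=62; F_rep = 5·(4,2)/20² = (0.0500,0.0250)
o3: d²=50 ≤ ρ²=62; F_rep = 5·(-7,-1)/50² = (-0.0140,-0.0020)
o4: d²=72 > ρ²=62 → inactive
F = F_att + ΣF_rep = (-5.2140,-8.2270)
Δp = p'−p = (-1.3035,-2.0568); α = Δx/Fx = (-2607/2000) / (-2607/500) = 1/4
check: Δy/Fy = (-8227/4000) / (-8227/1000) = 1/4 ✓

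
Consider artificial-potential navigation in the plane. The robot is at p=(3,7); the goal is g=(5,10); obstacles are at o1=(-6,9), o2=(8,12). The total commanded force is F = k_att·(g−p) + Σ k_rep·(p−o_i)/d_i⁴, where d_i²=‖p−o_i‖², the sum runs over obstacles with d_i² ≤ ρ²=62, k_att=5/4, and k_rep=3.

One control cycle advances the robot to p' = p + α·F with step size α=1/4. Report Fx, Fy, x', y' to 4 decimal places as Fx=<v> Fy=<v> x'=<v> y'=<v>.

F_att = 5/4·(g−p) = 5/4·(2,3) = (2.5000,3.7500)
o1: d²=85 > ρ²=62 → inactive
o2: d²=50 ≤ ρ²=62; F_rep = 3·(-5,-5)/50² = (-0.0060,-0.0060)
F = F_att + ΣF_rep = (2.4940,3.7440)
p' = p + 1/4·F = (3.6235,7.9360)

Fx=2.4940 Fy=3.7440 x'=3.6235 y'=7.9360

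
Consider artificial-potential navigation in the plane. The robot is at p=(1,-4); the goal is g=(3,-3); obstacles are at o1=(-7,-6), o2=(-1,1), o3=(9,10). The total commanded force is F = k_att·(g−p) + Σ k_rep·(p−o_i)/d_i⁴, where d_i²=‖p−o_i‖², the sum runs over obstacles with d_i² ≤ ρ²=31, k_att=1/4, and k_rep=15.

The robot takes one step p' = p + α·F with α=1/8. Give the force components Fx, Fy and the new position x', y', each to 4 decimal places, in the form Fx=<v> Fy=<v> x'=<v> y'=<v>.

F_att = 1/4·(g−p) = 1/4·(2,1) = (0.5000,0.2500)
o1: d²=68 > ρ²=31 → inactive
o2: d²=29 ≤ ρ²=31; F_rep = 15·(2,-5)/29² = (0.0357,-0.0892)
o3: d²=260 > ρ²=31 → inactive
F = F_att + ΣF_rep = (0.5357,0.1608)
p' = p + 1/8·F = (1.0670,-3.9799)

Fx=0.5357 Fy=0.1608 x'=1.0670 y'=-3.9799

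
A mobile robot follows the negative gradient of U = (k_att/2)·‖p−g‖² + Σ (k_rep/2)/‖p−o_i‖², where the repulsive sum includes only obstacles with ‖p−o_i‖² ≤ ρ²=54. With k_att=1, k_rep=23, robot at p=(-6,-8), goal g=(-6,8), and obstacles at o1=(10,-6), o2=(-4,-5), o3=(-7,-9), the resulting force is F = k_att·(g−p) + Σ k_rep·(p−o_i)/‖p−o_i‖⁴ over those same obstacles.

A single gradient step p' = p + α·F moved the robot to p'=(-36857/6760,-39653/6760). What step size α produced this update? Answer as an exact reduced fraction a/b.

α = 1/10

F_att = 1·(g−p) = 1·(0,16) = (0.0000,16.0000)
o1: d²=260 > ρ²=54 → inactive
o2: d²=13 ≤ ρ²=54; F_rep = 23·(-2,-3)/13² = (-0.2722,-0.4083)
o3: d²=2 ≤ ρ²=54; F_rep = 23·(1,1)/2² = (5.7500,5.7500)
F = F_att + ΣF_rep = (5.4778,21.3417)
Δp = p'−p = (0.5478,2.1342); α = Δx/Fx = (3703/6760) / (3703/676) = 1/10
check: Δy/Fy = (14427/6760) / (14427/676) = 1/10 ✓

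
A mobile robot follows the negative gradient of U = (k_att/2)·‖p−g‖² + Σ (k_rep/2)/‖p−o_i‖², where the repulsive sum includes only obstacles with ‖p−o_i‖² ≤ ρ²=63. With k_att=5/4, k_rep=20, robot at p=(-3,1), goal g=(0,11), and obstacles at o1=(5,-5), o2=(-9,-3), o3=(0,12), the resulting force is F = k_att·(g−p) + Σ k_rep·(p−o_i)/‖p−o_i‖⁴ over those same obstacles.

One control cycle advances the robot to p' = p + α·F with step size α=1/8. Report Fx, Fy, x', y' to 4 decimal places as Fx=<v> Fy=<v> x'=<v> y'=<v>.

Fx=3.7944 Fy=12.5296 x'=-2.5257 y'=2.5662

F_att = 5/4·(g−p) = 5/4·(3,10) = (3.7500,12.5000)
o1: d²=100 > ρ²=63 → inactive
o2: d²=52 ≤ ρ²=63; F_rep = 20·(6,4)/52² = (0.0444,0.0296)
o3: d²=130 > ρ²=63 → inactive
F = F_att + ΣF_rep = (3.7944,12.5296)
p' = p + 1/8·F = (-2.5257,2.5662)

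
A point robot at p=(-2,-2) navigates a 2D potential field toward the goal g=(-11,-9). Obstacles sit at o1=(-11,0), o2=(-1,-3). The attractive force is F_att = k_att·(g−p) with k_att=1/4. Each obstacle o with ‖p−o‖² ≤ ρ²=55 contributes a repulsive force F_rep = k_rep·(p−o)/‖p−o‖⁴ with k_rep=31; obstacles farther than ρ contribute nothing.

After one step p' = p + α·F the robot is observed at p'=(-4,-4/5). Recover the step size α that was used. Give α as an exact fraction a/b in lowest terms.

α = 1/5

F_att = 1/4·(g−p) = 1/4·(-9,-7) = (-2.2500,-1.7500)
o1: d²=85 > ρ²=55 → inactive
o2: d²=2 ≤ ρ²=55; F_rep = 31·(-1,1)/2² = (-7.7500,7.7500)
F = F_att + ΣF_rep = (-10.0000,6.0000)
Δp = p'−p = (-2.0000,1.2000); α = Δx/Fx = (-2) / (-10) = 1/5
check: Δy/Fy = (6/5) / (6) = 1/5 ✓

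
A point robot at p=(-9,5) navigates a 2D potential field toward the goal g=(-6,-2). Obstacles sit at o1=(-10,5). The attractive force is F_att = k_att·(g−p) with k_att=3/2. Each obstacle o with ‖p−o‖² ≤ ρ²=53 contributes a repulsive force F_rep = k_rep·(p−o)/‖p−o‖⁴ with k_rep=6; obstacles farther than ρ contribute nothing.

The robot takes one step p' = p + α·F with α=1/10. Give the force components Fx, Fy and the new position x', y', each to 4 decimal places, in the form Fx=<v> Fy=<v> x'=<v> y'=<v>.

Fx=10.5000 Fy=-10.5000 x'=-7.9500 y'=3.9500

F_att = 3/2·(g−p) = 3/2·(3,-7) = (4.5000,-10.5000)
o1: d²=1 ≤ ρ²=53; F_rep = 6·(1,0)/1² = (6.0000,0.0000)
F = F_att + ΣF_rep = (10.5000,-10.5000)
p' = p + 1/10·F = (-7.9500,3.9500)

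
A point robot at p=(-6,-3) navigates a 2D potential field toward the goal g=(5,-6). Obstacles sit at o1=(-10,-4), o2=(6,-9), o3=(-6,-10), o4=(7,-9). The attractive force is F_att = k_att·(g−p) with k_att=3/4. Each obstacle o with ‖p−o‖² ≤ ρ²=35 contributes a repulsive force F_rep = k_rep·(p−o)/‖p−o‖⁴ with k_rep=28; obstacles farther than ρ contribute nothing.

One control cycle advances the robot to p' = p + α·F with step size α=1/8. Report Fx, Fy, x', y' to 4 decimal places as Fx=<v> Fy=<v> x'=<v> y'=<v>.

Fx=8.6375 Fy=-2.1531 x'=-4.9203 y'=-3.2691

F_att = 3/4·(g−p) = 3/4·(11,-3) = (8.2500,-2.2500)
o1: d²=17 ≤ ρ²=35; F_rep = 28·(4,1)/17² = (0.3875,0.0969)
o2: d²=180 > ρ²=35 → inactive
o3: d²=49 > ρ²=35 → inactive
o4: d²=205 > ρ²=35 → inactive
F = F_att + ΣF_rep = (8.6375,-2.1531)
p' = p + 1/8·F = (-4.9203,-3.2691)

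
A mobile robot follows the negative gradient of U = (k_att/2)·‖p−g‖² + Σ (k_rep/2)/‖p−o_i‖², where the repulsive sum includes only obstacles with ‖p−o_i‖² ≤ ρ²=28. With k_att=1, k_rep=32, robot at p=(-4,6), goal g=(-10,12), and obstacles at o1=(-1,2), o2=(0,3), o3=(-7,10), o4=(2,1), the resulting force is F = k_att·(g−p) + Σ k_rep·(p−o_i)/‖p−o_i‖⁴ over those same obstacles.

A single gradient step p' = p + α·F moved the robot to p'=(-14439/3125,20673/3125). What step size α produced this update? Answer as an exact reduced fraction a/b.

α = 1/10

F_att = 1·(g−p) = 1·(-6,6) = (-6.0000,6.0000)
o1: d²=25 ≤ ρ²=28; F_rep = 32·(-3,4)/25² = (-0.1536,0.2048)
o2: d²=25 ≤ ρ²=28; F_rep = 32·(-4,3)/25² = (-0.2048,0.1536)
o3: d²=25 ≤ ρ²=28; F_rep = 32·(3,-4)/25² = (0.1536,-0.2048)
o4: d²=61 > ρ²=28 → inactive
F = F_att + ΣF_rep = (-6.2048,6.1536)
Δp = p'−p = (-0.6205,0.6154); α = Δx/Fx = (-1939/3125) / (-3878/625) = 1/10
check: Δy/Fy = (1923/3125) / (3846/625) = 1/10 ✓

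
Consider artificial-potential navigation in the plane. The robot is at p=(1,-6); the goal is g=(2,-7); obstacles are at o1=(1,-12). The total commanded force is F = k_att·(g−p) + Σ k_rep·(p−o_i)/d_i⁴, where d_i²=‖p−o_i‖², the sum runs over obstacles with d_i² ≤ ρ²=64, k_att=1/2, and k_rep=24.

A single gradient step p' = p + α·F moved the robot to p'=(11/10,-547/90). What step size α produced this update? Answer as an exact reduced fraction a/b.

F_att = 1/2·(g−p) = 1/2·(1,-1) = (0.5000,-0.5000)
o1: d²=36 ≤ ρ²=64; F_rep = 24·(0,6)/36² = (0.0000,0.1111)
F = F_att + ΣF_rep = (0.5000,-0.3889)
Δp = p'−p = (0.1000,-0.0778); α = Δx/Fx = (1/10) / (1/2) = 1/5
check: Δy/Fy = (-7/90) / (-7/18) = 1/5 ✓

α = 1/5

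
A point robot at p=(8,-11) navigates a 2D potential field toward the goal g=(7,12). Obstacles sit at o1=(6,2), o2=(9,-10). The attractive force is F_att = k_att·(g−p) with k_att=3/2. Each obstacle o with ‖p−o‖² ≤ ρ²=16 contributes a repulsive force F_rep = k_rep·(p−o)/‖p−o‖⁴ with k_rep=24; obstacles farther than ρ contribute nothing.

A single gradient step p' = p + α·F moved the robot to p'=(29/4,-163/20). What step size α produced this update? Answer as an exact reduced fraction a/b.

F_att = 3/2·(g−p) = 3/2·(-1,23) = (-1.5000,34.5000)
o1: d²=173 > ρ²=16 → inactive
o2: d²=2 ≤ ρ²=16; F_rep = 24·(-1,-1)/2² = (-6.0000,-6.0000)
F = F_att + ΣF_rep = (-7.5000,28.5000)
Δp = p'−p = (-0.7500,2.8500); α = Δx/Fx = (-3/4) / (-15/2) = 1/10
check: Δy/Fy = (57/20) / (57/2) = 1/10 ✓

α = 1/10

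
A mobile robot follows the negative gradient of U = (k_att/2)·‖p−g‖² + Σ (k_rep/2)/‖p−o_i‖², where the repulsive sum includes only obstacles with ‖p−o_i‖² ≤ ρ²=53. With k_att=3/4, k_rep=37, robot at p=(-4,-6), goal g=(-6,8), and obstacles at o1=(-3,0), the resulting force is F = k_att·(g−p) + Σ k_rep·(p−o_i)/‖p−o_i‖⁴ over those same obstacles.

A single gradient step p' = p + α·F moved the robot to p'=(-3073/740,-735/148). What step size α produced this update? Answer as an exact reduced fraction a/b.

F_att = 3/4·(g−p) = 3/4·(-2,14) = (-1.5000,10.5000)
o1: d²=37 ≤ ρ²=53; F_rep = 37·(-1,-6)/37² = (-0.0270,-0.1622)
F = F_att + ΣF_rep = (-1.5270,10.3378)
Δp = p'−p = (-0.1527,1.0338); α = Δx/Fx = (-113/740) / (-113/74) = 1/10
check: Δy/Fy = (153/148) / (765/74) = 1/10 ✓

α = 1/10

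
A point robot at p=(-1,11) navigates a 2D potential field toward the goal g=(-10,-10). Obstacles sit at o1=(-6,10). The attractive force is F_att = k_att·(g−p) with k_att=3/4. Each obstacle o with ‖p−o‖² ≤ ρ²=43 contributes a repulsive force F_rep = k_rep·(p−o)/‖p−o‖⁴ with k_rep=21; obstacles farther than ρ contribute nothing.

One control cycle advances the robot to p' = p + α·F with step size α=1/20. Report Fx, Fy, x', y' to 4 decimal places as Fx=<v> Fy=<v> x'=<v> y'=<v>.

F_att = 3/4·(g−p) = 3/4·(-9,-21) = (-6.7500,-15.7500)
o1: d²=26 ≤ ρ²=43; F_rep = 21·(5,1)/26² = (0.1553,0.0311)
F = F_att + ΣF_rep = (-6.5947,-15.7189)
p' = p + 1/20·F = (-1.3297,10.2141)

Fx=-6.5947 Fy=-15.7189 x'=-1.3297 y'=10.2141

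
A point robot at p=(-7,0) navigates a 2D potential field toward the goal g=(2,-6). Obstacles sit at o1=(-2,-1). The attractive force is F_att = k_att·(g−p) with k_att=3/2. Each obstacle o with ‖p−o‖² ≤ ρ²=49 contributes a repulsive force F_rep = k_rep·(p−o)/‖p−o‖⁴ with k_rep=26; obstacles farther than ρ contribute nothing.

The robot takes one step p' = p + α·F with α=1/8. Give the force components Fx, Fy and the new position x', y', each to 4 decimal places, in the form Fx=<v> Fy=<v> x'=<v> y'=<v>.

F_att = 3/2·(g−p) = 3/2·(9,-6) = (13.5000,-9.0000)
o1: d²=26 ≤ ρ²=49; F_rep = 26·(-5,1)/26² = (-0.1923,0.0385)
F = F_att + ΣF_rep = (13.3077,-8.9615)
p' = p + 1/8·F = (-5.3365,-1.1202)

Fx=13.3077 Fy=-8.9615 x'=-5.3365 y'=-1.1202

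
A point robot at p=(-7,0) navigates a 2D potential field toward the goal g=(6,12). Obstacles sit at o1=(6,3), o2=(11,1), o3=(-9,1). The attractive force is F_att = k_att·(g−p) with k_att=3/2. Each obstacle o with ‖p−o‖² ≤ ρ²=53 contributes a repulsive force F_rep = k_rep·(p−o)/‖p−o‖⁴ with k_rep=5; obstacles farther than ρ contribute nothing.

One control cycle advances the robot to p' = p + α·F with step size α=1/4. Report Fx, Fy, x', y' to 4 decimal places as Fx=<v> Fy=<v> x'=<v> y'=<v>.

F_att = 3/2·(g−p) = 3/2·(13,12) = (19.5000,18.0000)
o1: d²=178 > ρ²=53 → inactive
o2: d²=325 > ρ²=53 → inactive
o3: d²=5 ≤ ρ²=53; F_rep = 5·(2,-1)/5² = (0.4000,-0.2000)
F = F_att + ΣF_rep = (19.9000,17.8000)
p' = p + 1/4·F = (-2.0250,4.4500)

Fx=19.9000 Fy=17.8000 x'=-2.0250 y'=4.4500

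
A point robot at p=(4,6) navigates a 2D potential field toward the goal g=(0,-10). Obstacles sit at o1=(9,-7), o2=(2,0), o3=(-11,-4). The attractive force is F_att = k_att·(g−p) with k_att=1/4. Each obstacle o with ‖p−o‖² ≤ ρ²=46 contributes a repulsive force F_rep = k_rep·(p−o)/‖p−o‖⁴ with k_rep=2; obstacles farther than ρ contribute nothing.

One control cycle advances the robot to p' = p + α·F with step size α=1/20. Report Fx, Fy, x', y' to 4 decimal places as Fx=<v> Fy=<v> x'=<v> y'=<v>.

Fx=-0.9975 Fy=-3.9925 x'=3.9501 y'=5.8004

F_att = 1/4·(g−p) = 1/4·(-4,-16) = (-1.0000,-4.0000)
o1: d²=194 > ρ²=46 → inactive
o2: d²=40 ≤ ρ²=46; F_rep = 2·(2,6)/40² = (0.0025,0.0075)
o3: d²=325 > ρ²=46 → inactive
F = F_att + ΣF_rep = (-0.9975,-3.9925)
p' = p + 1/20·F = (3.9501,5.8004)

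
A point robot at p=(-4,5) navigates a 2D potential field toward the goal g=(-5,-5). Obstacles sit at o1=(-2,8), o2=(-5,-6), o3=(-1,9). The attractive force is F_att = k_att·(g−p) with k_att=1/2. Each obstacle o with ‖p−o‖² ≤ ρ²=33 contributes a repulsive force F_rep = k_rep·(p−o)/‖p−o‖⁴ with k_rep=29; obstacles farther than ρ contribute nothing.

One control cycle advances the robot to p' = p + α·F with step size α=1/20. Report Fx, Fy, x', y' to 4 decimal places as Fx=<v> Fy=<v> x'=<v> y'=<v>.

F_att = 1/2·(g−p) = 1/2·(-1,-10) = (-0.5000,-5.0000)
o1: d²=13 ≤ ρ²=33; F_rep = 29·(-2,-3)/13² = (-0.3432,-0.5148)
o2: d²=122 > ρ²=33 → inactive
o3: d²=25 ≤ ρ²=33; F_rep = 29·(-3,-4)/25² = (-0.1392,-0.1856)
F = F_att + ΣF_rep = (-0.9824,-5.7004)
p' = p + 1/20·F = (-4.0491,4.7150)

Fx=-0.9824 Fy=-5.7004 x'=-4.0491 y'=4.7150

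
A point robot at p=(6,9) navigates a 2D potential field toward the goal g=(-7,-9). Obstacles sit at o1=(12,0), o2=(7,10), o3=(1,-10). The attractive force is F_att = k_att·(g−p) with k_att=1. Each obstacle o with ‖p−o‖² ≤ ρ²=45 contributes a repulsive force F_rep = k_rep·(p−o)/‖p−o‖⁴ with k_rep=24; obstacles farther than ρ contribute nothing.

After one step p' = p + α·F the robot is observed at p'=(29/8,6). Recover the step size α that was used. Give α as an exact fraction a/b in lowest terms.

F_att = 1·(g−p) = 1·(-13,-18) = (-13.0000,-18.0000)
o1: d²=117 > ρ²=45 → inactive
o2: d²=2 ≤ ρ²=45; F_rep = 24·(-1,-1)/2² = (-6.0000,-6.0000)
o3: d²=386 > ρ²=45 → inactive
F = F_att + ΣF_rep = (-19.0000,-24.0000)
Δp = p'−p = (-2.3750,-3.0000); α = Δx/Fx = (-19/8) / (-19) = 1/8
check: Δy/Fy = (-3) / (-24) = 1/8 ✓

α = 1/8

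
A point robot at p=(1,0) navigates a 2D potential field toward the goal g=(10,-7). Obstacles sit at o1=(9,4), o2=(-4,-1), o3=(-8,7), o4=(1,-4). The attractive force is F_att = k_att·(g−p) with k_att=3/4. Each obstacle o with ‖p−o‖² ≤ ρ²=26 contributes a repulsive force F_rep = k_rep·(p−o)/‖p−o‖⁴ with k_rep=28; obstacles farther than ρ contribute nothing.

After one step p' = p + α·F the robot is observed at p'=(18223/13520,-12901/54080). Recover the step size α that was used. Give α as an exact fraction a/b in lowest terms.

α = 1/20

F_att = 3/4·(g−p) = 3/4·(9,-7) = (6.7500,-5.2500)
o1: d²=80 > ρ²=26 → inactive
o2: d²=26 ≤ ρ²=26; F_rep = 28·(5,1)/26² = (0.2071,0.0414)
o3: d²=130 > ρ²=26 → inactive
o4: d²=16 ≤ ρ²=26; F_rep = 28·(0,4)/16² = (0.0000,0.4375)
F = F_att + ΣF_rep = (6.9571,-4.7711)
Δp = p'−p = (0.3479,-0.2386); α = Δx/Fx = (4703/13520) / (4703/676) = 1/20
check: Δy/Fy = (-12901/54080) / (-12901/2704) = 1/20 ✓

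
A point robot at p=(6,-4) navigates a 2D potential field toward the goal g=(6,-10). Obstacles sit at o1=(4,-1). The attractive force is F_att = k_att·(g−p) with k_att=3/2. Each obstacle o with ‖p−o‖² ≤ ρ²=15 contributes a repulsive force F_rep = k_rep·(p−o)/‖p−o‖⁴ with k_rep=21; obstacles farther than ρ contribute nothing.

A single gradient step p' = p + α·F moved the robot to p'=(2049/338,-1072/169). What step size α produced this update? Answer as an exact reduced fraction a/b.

F_att = 3/2·(g−p) = 3/2·(0,-6) = (0.0000,-9.0000)
o1: d²=13 ≤ ρ²=15; F_rep = 21·(2,-3)/13² = (0.2485,-0.3728)
F = F_att + ΣF_rep = (0.2485,-9.3728)
Δp = p'−p = (0.0621,-2.3432); α = Δx/Fx = (21/338) / (42/169) = 1/4
check: Δy/Fy = (-396/169) / (-1584/169) = 1/4 ✓

α = 1/4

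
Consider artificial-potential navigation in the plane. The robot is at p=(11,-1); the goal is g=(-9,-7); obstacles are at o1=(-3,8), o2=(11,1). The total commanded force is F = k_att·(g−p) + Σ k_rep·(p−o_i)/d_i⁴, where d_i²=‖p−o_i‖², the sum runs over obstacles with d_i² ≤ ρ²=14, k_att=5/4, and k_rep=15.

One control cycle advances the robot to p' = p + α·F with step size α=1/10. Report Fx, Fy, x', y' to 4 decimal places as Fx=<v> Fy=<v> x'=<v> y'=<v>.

F_att = 5/4·(g−p) = 5/4·(-20,-6) = (-25.0000,-7.5000)
o1: d²=277 > ρ²=14 → inactive
o2: d²=4 ≤ ρ²=14; F_rep = 15·(0,-2)/4² = (0.0000,-1.8750)
F = F_att + ΣF_rep = (-25.0000,-9.3750)
p' = p + 1/10·F = (8.5000,-1.9375)

Fx=-25.0000 Fy=-9.3750 x'=8.5000 y'=-1.9375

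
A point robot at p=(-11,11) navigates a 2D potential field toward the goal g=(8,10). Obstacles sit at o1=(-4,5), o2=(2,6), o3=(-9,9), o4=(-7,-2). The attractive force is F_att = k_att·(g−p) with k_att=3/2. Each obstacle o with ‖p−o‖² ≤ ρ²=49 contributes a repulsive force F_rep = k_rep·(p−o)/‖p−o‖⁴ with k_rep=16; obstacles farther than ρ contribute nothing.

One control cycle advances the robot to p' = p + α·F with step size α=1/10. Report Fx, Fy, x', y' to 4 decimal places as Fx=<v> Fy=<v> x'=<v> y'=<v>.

F_att = 3/2·(g−p) = 3/2·(19,-1) = (28.5000,-1.5000)
o1: d²=85 > ρ²=49 → inactive
o2: d²=194 > ρ²=49 → inactive
o3: d²=8 ≤ ρ²=49; F_rep = 16·(-2,2)/8² = (-0.5000,0.5000)
o4: d²=185 > ρ²=49 → inactive
F = F_att + ΣF_rep = (28.0000,-1.0000)
p' = p + 1/10·F = (-8.2000,10.9000)

Fx=28.0000 Fy=-1.0000 x'=-8.2000 y'=10.9000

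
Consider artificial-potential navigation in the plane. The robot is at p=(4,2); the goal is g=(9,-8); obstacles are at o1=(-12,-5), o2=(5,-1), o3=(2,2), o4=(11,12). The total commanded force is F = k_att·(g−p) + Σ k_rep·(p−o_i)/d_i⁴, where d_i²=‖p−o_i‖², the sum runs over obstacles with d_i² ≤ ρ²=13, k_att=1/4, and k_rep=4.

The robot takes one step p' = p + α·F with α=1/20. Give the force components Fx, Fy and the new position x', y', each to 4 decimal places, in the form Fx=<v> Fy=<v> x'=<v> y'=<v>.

F_att = 1/4·(g−p) = 1/4·(5,-10) = (1.2500,-2.5000)
o1: d²=305 > ρ²=13 → inactive
o2: d²=10 ≤ ρ²=13; F_rep = 4·(-1,3)/10² = (-0.0400,0.1200)
o3: d²=4 ≤ ρ²=13; F_rep = 4·(2,0)/4² = (0.5000,0.0000)
o4: d²=149 > ρ²=13 → inactive
F = F_att + ΣF_rep = (1.7100,-2.3800)
p' = p + 1/20·F = (4.0855,1.8810)

Fx=1.7100 Fy=-2.3800 x'=4.0855 y'=1.8810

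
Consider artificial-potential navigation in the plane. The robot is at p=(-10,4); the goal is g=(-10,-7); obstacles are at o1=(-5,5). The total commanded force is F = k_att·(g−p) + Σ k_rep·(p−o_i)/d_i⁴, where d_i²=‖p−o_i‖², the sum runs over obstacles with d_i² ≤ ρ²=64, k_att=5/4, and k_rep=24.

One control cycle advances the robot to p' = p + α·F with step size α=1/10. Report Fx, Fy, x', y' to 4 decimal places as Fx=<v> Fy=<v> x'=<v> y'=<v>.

F_att = 5/4·(g−p) = 5/4·(0,-11) = (0.0000,-13.7500)
o1: d²=26 ≤ ρ²=64; F_rep = 24·(-5,-1)/26² = (-0.1775,-0.0355)
F = F_att + ΣF_rep = (-0.1775,-13.7855)
p' = p + 1/10·F = (-10.0178,2.6214)

Fx=-0.1775 Fy=-13.7855 x'=-10.0178 y'=2.6214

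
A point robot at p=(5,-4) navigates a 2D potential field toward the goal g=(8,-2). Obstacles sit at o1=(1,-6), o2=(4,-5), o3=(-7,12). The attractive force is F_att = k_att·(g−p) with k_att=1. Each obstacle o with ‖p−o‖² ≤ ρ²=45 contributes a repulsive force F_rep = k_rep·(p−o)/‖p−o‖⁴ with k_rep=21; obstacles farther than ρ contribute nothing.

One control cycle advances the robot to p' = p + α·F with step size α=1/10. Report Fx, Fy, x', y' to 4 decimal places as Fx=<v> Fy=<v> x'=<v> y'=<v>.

F_att = 1·(g−p) = 1·(3,2) = (3.0000,2.0000)
o1: d²=20 ≤ ρ²=45; F_rep = 21·(4,2)/20² = (0.2100,0.1050)
o2: d²=2 ≤ ρ²=45; F_rep = 21·(1,1)/2² = (5.2500,5.2500)
o3: d²=400 > ρ²=45 → inactive
F = F_att + ΣF_rep = (8.4600,7.3550)
p' = p + 1/10·F = (5.8460,-3.2645)

Fx=8.4600 Fy=7.3550 x'=5.8460 y'=-3.2645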